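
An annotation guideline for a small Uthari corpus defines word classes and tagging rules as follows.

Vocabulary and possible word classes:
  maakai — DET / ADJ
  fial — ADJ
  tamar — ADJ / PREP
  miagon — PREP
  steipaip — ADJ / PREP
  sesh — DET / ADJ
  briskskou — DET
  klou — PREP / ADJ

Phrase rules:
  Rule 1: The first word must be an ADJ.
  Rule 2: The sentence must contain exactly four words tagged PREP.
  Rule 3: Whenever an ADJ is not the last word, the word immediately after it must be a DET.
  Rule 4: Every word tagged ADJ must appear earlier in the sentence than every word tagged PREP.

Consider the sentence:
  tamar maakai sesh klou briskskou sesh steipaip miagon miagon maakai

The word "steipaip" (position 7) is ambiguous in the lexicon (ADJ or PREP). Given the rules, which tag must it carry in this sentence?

Candidates per position — 1:tamar {ADJ,PREP}; 2:maakai {DET,ADJ}; 3:sesh {DET,ADJ}; 4:klou {PREP,ADJ}; 5:briskskou {DET}; 6:sesh {DET,ADJ}; 7:steipaip {ADJ,PREP}; 8:miagon {PREP}; 9:miagon {PREP}; 10:maakai {DET,ADJ}.
Position 1: tagging it PREP would leave rule 1 unsatisfiable, so it must be ADJ.
Position 2: tagging it ADJ would leave rule 3 unsatisfiable, so it must be DET.
Position 3: tagging it ADJ would leave rule 3 unsatisfiable, so it must be DET.
Position 4: tagging it ADJ would leave rule 2 unsatisfiable, so it must be PREP.
Position 6: tagging it ADJ would leave rule 3 unsatisfiable, so it must be DET.
Position 7: tagging it ADJ would leave rule 2 unsatisfiable, so it must be PREP.
Position 10: tagging it ADJ would leave rule 4 unsatisfiable, so it must be DET.
So the tagging must be: ADJ DET DET PREP DET DET PREP PREP PREP DET.
Checking: rule 1 ✓; rule 2 ✓; rule 3 ✓; rule 4 ✓.

PREP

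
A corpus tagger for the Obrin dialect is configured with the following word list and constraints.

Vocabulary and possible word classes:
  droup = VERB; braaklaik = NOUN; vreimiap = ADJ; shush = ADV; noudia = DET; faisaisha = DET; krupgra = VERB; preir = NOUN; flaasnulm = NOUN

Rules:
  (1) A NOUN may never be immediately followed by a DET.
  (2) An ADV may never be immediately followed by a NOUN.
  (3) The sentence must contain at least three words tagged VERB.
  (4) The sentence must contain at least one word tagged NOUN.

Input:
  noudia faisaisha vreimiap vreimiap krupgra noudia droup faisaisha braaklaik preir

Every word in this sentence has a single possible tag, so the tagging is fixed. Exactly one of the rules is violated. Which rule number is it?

Fixed tagging: DET DET ADJ ADJ VERB DET VERB DET NOUN NOUN.
Checking each rule: R1 ok, R2 ok, R3 fails, R4 ok.
Only rule 3 fails.

3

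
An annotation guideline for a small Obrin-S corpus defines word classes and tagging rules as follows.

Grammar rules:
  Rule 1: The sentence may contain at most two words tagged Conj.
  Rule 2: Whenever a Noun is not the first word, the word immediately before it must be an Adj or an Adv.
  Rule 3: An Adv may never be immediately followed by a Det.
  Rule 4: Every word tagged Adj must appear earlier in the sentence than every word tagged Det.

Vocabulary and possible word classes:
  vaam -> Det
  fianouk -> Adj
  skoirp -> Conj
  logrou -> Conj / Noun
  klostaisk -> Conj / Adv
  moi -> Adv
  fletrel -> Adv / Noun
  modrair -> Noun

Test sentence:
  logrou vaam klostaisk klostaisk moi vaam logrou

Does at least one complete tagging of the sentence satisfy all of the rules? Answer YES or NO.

Candidates per position — 1:logrou {Conj,Noun}; 2:vaam {Det}; 3:klostaisk {Conj,Adv}; 4:klostaisk {Conj,Adv}; 5:moi {Adv}; 6:vaam {Det}; 7:logrou {Conj,Noun}.
Rule 3 cannot be satisfied by any choice of tags from the lexicon.
So there is no consistent tagging.

NO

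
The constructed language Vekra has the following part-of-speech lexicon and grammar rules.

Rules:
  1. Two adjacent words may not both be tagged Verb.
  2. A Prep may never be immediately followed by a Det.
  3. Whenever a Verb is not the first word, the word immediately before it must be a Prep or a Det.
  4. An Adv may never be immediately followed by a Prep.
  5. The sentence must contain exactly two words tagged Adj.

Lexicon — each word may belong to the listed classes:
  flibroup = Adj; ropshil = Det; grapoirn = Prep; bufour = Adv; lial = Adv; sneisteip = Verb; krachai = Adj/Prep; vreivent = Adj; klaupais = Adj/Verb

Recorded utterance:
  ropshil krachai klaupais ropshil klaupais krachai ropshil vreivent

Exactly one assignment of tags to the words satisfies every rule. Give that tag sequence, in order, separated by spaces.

Candidates per position — 1:ropshil {Det}; 2:krachai {Adj,Prep}; 3:klaupais {Adj,Verb}; 4:ropshil {Det}; 5:klaupais {Adj,Verb}; 6:krachai {Adj,Prep}; 7:ropshil {Det}; 8:vreivent {Adj}.
Position 6: tagging it Prep would leave rule 2 unsatisfiable, so it must be Adj.
Position 2: tagging it Adj would leave rule 5 unsatisfiable, so it must be Prep.
Position 3: tagging it Adj would leave rule 5 unsatisfiable, so it must be Verb.
Position 5: tagging it Adj would leave rule 5 unsatisfiable, so it must be Verb.
The only consistent sequence is: Det Prep Verb Det Verb Adj Det Adj.
Check: rule 1 satisfied; rule 2 satisfied; rule 3 satisfied; rule 4 satisfied; rule 5 satisfied.

Det Prep Verb Det Verb Adj Det Adj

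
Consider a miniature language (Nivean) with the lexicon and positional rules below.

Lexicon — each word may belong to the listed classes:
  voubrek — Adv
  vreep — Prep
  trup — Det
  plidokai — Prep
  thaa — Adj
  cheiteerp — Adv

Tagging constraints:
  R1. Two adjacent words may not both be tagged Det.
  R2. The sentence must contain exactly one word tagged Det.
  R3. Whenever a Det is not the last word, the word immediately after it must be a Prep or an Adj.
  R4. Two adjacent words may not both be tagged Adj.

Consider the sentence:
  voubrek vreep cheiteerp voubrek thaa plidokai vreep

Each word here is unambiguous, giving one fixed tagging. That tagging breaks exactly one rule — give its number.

2

Fixed tagging: Adv Prep Adv Adv Adj Prep Prep.
Applying the rules: R1 ok, R2 fails, R3 ok, R4 ok.
Only rule 2 fails.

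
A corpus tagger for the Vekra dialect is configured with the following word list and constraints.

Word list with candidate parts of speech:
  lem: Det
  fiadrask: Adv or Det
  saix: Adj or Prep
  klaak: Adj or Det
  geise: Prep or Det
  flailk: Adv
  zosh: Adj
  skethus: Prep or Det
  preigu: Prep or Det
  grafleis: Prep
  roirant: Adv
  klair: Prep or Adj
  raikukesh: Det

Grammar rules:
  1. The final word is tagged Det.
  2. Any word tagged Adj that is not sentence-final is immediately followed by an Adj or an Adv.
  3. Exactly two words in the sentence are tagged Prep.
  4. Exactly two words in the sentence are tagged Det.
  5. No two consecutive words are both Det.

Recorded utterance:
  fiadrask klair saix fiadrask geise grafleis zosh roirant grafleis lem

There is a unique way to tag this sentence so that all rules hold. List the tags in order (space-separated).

Candidates per position — 1:fiadrask {Adv,Det}; 2:klair {Prep,Adj}; 3:saix {Adj,Prep}; 4:fiadrask {Adv,Det}; 5:geise {Prep,Det}; 6:grafleis {Prep}; 7:zosh {Adj}; 8:roirant {Adv}; 9:grafleis {Prep}; 10:lem {Det}.
At position 2, choosing Prep makes rule 3 impossible to satisfy; hence Adj.
At position 3, choosing Prep makes rule 2 impossible to satisfy; hence Adj.
At position 4, choosing Det makes rule 2 impossible to satisfy; hence Adv.
At position 5, choosing Prep makes rule 3 impossible to satisfy; hence Det.
At position 1, choosing Det makes rule 4 impossible to satisfy; hence Adv.
The only consistent sequence is: Adv Adj Adj Adv Det Prep Adj Adv Prep Det.
Checking: rule 1 ok; rule 2 ok; rule 3 ok; rule 4 ok; rule 5 ok.

Adv Adj Adj Adv Det Prep Adj Adv Prep Det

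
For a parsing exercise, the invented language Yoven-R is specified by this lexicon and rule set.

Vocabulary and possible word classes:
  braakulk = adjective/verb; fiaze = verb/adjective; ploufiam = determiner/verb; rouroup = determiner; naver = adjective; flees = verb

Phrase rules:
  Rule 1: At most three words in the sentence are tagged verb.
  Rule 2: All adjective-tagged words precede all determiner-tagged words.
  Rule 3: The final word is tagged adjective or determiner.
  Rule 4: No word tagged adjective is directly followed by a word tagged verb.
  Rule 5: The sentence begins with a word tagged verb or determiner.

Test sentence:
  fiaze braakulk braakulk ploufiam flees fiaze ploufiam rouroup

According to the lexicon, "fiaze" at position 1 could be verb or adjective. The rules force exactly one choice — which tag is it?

Candidates per position — 1:fiaze {verb,adjective}; 2:braakulk {adjective,verb}; 3:braakulk {adjective,verb}; 4:ploufiam {determiner,verb}; 5:flees {verb}; 6:fiaze {verb,adjective}; 7:ploufiam {determiner,verb}; 8:rouroup {determiner}.
At position 1, choosing adjective makes rule 5 impossible to satisfy; hence verb.
The remaining ambiguous positions (2, 3, 4, 6, 7) are resolved jointly — only one combination satisfies every rule.
The only consistent sequence is: verb adjective adjective determiner verb verb determiner determiner.
Rule-by-rule: rule 1 ✓; rule 2 ✓; rule 3 ✓; rule 4 ✓; rule 5 ✓.

verb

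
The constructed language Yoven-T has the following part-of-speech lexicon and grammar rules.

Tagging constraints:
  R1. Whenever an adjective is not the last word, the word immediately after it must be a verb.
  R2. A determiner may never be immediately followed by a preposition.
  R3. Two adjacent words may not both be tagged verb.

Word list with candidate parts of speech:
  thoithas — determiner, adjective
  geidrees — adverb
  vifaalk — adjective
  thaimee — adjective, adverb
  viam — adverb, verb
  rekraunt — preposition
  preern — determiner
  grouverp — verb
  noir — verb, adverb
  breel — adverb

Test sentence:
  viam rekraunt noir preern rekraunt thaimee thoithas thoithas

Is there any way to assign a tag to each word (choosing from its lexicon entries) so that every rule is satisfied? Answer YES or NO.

NO

Candidates per position — 1:viam {adverb,verb}; 2:rekraunt {preposition}; 3:noir {verb,adverb}; 4:preern {determiner}; 5:rekraunt {preposition}; 6:thaimee {adjective,adverb}; 7:thoithas {determiner,adjective}; 8:thoithas {determiner,adjective}.
Rule 2 cannot be satisfied by any choice of tags from the lexicon.
So there is no consistent tagging.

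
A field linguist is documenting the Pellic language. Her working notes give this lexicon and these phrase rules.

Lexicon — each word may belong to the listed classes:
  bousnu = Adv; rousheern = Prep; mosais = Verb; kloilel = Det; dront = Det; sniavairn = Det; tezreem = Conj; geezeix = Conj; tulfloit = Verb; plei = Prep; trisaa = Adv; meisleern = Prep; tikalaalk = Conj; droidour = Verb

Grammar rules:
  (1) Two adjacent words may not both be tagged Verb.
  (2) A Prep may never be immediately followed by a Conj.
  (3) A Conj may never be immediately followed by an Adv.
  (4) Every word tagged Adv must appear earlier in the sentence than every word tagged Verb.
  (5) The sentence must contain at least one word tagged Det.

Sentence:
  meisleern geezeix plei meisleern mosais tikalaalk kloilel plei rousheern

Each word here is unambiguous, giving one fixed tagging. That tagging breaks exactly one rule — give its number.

2

Fixed tagging: Prep Conj Prep Prep Verb Conj Det Prep Prep.
Applying the rules: R1 ok, R2 fails, R3 ok, R4 ok, R5 ok.
Only rule 2 fails.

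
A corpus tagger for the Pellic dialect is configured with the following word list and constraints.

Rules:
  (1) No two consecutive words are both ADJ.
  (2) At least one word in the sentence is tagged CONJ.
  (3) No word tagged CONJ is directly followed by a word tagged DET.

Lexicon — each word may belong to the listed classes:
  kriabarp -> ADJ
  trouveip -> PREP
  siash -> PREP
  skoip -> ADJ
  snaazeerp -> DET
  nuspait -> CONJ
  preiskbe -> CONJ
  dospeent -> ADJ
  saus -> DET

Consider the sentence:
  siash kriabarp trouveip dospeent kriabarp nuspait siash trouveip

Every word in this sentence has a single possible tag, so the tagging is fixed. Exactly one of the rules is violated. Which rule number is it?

Fixed tagging: PREP ADJ PREP ADJ ADJ CONJ PREP PREP.
Rule check: R1 fails, R2 ok, R3 ok.
Only rule 1 fails.

1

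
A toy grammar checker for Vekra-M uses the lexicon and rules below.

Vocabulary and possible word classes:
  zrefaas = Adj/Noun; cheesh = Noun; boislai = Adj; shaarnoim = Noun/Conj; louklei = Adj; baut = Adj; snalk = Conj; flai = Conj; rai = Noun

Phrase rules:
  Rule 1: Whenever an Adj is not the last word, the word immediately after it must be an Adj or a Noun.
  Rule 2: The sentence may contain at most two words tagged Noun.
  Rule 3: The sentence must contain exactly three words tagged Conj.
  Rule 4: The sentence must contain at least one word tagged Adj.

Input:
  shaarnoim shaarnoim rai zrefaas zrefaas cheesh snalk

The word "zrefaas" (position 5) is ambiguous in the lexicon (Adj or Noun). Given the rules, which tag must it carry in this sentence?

Adj

Candidates per position — 1:shaarnoim {Noun,Conj}; 2:shaarnoim {Noun,Conj}; 3:rai {Noun}; 4:zrefaas {Adj,Noun}; 5:zrefaas {Adj,Noun}; 6:cheesh {Noun}; 7:snalk {Conj}.
At position 1, choosing Noun makes rule 2 impossible to satisfy; hence Conj.
At position 2, choosing Noun makes rule 2 impossible to satisfy; hence Conj.
At position 4, choosing Noun makes rule 2 impossible to satisfy; hence Adj.
At position 5, choosing Noun makes rule 2 impossible to satisfy; hence Adj.
That leaves exactly one tagging: Conj Conj Noun Adj Adj Noun Conj.
Rule-by-rule: rule 1 satisfied; rule 2 satisfied; rule 3 satisfied; rule 4 satisfied.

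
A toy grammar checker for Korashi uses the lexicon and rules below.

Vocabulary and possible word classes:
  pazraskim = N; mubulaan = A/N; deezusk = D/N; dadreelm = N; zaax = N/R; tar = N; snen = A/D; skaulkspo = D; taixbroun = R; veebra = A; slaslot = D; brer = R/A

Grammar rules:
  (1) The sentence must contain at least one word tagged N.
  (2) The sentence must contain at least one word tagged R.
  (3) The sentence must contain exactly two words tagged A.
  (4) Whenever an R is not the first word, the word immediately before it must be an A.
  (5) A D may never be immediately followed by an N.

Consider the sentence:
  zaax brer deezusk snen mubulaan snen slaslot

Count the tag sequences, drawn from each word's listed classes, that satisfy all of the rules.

Candidates per position — 1:zaax {N,R}; 2:brer {R,A}; 3:deezusk {D,N}; 4:snen {A,D}; 5:mubulaan {A,N}; 6:snen {A,D}; 7:slaslot {D}.
There are 64 candidate sequences in total.
The sequences that satisfy every rule: R A D A N D D; R A N A N D D; R A N D A D D.
Count = 3.

3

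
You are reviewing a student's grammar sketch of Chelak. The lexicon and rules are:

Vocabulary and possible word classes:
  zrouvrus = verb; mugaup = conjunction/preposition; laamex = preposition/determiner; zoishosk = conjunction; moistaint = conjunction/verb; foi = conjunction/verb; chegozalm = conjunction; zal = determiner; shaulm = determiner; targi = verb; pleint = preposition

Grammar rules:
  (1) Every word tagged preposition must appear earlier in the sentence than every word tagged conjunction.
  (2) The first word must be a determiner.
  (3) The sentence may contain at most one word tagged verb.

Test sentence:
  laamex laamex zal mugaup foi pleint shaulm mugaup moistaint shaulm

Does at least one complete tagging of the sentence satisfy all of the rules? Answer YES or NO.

YES

Candidates per position — 1:laamex {preposition,determiner}; 2:laamex {preposition,determiner}; 3:zal {determiner}; 4:mugaup {conjunction,preposition}; 5:foi {conjunction,verb}; 6:pleint {preposition}; 7:shaulm {determiner}; 8:mugaup {conjunction,preposition}; 9:moistaint {conjunction,verb}; 10:shaulm {determiner}.
One satisfying assignment: determiner preposition determiner preposition verb preposition determiner conjunction conjunction determiner.
Rule-by-rule: rule 1 ok; rule 2 ok; rule 3 ok.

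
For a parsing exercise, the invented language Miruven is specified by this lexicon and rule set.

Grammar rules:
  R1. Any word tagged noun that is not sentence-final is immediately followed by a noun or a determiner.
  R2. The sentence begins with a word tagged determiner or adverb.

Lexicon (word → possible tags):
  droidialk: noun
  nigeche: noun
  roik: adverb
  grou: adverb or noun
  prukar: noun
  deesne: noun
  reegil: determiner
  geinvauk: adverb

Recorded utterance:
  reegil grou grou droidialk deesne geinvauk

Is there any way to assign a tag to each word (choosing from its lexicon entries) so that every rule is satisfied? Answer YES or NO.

Candidates per position — 1:reegil {determiner}; 2:grou {adverb,noun}; 3:grou {adverb,noun}; 4:droidialk {noun}; 5:deesne {noun}; 6:geinvauk {adverb}.
Rule 1 cannot be satisfied by any choice of tags from the lexicon.
So there is no consistent tagging.

NO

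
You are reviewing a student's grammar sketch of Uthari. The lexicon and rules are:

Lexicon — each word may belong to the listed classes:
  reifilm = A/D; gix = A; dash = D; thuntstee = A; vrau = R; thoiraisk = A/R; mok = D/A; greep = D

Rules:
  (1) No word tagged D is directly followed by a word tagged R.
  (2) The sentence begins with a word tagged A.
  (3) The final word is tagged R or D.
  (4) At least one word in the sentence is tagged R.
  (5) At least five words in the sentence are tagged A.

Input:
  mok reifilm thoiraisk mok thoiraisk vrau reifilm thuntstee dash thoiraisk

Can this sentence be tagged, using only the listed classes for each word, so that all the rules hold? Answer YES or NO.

NO

Candidates per position — 1:mok {D,A}; 2:reifilm {A,D}; 3:thoiraisk {A,R}; 4:mok {D,A}; 5:thoiraisk {A,R}; 6:vrau {R}; 7:reifilm {A,D}; 8:thuntstee {A}; 9:dash {D}; 10:thoiraisk {A,R}.
Every candidate sequence violates at least one rule; no consistent tagging exists.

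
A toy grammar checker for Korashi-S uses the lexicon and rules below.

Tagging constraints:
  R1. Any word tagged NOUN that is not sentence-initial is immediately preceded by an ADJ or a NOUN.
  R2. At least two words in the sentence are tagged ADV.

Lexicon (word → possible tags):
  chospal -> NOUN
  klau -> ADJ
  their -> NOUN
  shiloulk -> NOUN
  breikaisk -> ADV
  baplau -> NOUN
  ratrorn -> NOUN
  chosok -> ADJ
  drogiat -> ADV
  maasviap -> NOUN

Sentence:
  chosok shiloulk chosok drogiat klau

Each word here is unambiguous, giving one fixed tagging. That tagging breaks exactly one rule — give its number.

2

Fixed tagging: ADJ NOUN ADJ ADV ADJ.
Checking each rule: R1 ✓, R2 ✗.
Only rule 2 fails.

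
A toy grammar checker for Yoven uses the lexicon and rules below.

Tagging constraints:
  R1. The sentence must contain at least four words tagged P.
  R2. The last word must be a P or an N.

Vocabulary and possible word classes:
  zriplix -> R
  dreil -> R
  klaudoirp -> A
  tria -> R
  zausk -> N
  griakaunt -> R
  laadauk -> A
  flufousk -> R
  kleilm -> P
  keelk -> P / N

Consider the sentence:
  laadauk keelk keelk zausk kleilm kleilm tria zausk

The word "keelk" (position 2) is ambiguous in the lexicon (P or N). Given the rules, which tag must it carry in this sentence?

P

Candidates per position — 1:laadauk {A}; 2:keelk {P,N}; 3:keelk {P,N}; 4:zausk {N}; 5:kleilm {P}; 6:kleilm {P}; 7:tria {R}; 8:zausk {N}.
Position 2: tagging it N would leave rule 1 unsatisfiable, so it must be P.
Position 3: tagging it N would leave rule 1 unsatisfiable, so it must be P.
That leaves exactly one tagging: A P P N P P R N.
Rule-by-rule: rule 1 ✓; rule 2 ✓.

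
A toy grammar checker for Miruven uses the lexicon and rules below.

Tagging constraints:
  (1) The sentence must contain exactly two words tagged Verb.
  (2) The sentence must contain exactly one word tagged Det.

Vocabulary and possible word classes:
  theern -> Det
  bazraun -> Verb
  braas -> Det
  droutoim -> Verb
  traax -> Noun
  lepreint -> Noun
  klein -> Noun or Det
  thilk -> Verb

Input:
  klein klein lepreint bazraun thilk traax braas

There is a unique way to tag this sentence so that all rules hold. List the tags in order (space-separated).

Candidates per position — 1:klein {Noun,Det}; 2:klein {Noun,Det}; 3:lepreint {Noun}; 4:bazraun {Verb}; 5:thilk {Verb}; 6:traax {Noun}; 7:braas {Det}.
At position 1, choosing Det makes rule 2 impossible to satisfy; hence Noun.
At position 2, choosing Det makes rule 2 impossible to satisfy; hence Noun.
The only consistent sequence is: Noun Noun Noun Verb Verb Noun Det.
Checking: rule 1 ok; rule 2 ok.

Noun Noun Noun Verb Verb Noun Det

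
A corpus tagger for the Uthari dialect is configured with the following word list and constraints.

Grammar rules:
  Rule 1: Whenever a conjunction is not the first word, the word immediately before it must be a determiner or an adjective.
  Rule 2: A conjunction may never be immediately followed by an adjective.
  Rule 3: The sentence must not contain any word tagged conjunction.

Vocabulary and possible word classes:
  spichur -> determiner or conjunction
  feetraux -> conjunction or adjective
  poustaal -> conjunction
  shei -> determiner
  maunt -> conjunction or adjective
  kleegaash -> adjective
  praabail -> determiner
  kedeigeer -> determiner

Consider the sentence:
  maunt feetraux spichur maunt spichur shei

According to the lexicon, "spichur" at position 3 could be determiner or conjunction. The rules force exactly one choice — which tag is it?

determiner

Candidates per position — 1:maunt {conjunction,adjective}; 2:feetraux {conjunction,adjective}; 3:spichur {determiner,conjunction}; 4:maunt {conjunction,adjective}; 5:spichur {determiner,conjunction}; 6:shei {determiner}.
Position 1: conjunction is ruled out by rule 3; that leaves adjective.
Position 2: conjunction is ruled out by rule 3; that leaves adjective.
Position 3: conjunction is ruled out by rule 3; that leaves determiner.
Position 4: conjunction is ruled out by rule 3; that leaves adjective.
Position 5: conjunction is ruled out by rule 3; that leaves determiner.
So the tagging must be: adjective adjective determiner adjective determiner determiner.
Rule-by-rule: rule 1 holds; rule 2 holds; rule 3 holds.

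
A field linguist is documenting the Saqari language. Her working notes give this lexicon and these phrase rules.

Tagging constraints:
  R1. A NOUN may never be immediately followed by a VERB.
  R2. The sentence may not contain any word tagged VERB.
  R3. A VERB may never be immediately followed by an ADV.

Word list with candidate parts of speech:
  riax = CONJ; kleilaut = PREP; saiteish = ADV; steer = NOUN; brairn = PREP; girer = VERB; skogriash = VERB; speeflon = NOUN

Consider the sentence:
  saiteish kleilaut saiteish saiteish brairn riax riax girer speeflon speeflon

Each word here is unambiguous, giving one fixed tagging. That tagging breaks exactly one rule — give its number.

2

Fixed tagging: ADV PREP ADV ADV PREP CONJ CONJ VERB NOUN NOUN.
Rule check: R1 ok, R2 fails, R3 ok.
Only rule 2 fails.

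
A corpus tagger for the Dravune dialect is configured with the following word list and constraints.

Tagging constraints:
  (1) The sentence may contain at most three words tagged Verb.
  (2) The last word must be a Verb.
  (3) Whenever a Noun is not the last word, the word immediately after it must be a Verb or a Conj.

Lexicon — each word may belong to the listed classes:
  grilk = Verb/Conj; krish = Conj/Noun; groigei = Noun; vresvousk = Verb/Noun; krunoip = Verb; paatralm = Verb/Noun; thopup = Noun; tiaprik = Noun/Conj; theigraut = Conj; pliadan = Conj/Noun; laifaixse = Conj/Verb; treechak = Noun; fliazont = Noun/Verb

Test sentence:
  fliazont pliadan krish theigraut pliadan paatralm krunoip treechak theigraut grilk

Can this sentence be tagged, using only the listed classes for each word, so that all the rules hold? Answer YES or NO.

Candidates per position — 1:fliazont {Noun,Verb}; 2:pliadan {Conj,Noun}; 3:krish {Conj,Noun}; 4:theigraut {Conj}; 5:pliadan {Conj,Noun}; 6:paatralm {Verb,Noun}; 7:krunoip {Verb}; 8:treechak {Noun}; 9:theigraut {Conj}; 10:grilk {Verb,Conj}.
One satisfying assignment: Noun Conj Conj Conj Noun Verb Verb Noun Conj Verb.
Checking: rule 1 ✓; rule 2 ✓; rule 3 ✓.

YES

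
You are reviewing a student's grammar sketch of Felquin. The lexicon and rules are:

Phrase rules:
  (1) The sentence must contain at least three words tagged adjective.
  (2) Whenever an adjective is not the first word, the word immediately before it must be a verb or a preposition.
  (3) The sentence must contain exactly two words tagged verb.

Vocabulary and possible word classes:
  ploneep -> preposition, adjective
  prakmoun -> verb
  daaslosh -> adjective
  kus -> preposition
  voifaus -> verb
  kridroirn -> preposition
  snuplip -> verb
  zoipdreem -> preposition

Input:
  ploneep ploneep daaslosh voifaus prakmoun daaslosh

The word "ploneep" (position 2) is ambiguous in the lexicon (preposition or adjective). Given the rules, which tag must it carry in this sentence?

Candidates per position — 1:ploneep {preposition,adjective}; 2:ploneep {preposition,adjective}; 3:daaslosh {adjective}; 4:voifaus {verb}; 5:prakmoun {verb}; 6:daaslosh {adjective}.
Word 2 cannot be adjective — rule 2 would then fail for every completion. It is preposition.
Word 1 cannot be preposition — rule 1 would then fail for every completion. It is adjective.
The only consistent sequence is: adjective preposition adjective verb verb adjective.
Rule-by-rule: rule 1 satisfied; rule 2 satisfied; rule 3 satisfied.

preposition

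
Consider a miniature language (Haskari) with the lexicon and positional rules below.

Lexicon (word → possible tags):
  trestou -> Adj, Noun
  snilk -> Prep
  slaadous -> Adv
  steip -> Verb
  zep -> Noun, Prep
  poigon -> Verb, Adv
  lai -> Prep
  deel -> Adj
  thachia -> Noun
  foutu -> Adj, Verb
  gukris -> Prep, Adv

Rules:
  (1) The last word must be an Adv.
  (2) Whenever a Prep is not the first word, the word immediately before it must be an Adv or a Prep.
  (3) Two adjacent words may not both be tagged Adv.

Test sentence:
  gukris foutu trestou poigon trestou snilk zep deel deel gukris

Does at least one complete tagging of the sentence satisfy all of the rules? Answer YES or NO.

Candidates per position — 1:gukris {Prep,Adv}; 2:foutu {Adj,Verb}; 3:trestou {Adj,Noun}; 4:poigon {Verb,Adv}; 5:trestou {Adj,Noun}; 6:snilk {Prep}; 7:zep {Noun,Prep}; 8:deel {Adj}; 9:deel {Adj}; 10:gukris {Prep,Adv}.
Rule 2 cannot be satisfied by any choice of tags from the lexicon.
So there is no consistent tagging.

NO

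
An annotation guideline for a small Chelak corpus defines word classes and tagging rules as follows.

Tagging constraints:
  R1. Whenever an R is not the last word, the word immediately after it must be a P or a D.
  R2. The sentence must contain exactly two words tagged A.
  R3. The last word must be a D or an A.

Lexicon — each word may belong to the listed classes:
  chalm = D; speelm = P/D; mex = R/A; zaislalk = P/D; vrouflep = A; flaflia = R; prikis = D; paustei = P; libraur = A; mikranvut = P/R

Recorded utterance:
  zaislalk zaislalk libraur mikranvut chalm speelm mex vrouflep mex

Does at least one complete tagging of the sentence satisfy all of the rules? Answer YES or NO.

NO

Candidates per position — 1:zaislalk {P,D}; 2:zaislalk {P,D}; 3:libraur {A}; 4:mikranvut {P,R}; 5:chalm {D}; 6:speelm {P,D}; 7:mex {R,A}; 8:vrouflep {A}; 9:mex {R,A}.
Every candidate sequence violates at least one rule; no consistent tagging exists.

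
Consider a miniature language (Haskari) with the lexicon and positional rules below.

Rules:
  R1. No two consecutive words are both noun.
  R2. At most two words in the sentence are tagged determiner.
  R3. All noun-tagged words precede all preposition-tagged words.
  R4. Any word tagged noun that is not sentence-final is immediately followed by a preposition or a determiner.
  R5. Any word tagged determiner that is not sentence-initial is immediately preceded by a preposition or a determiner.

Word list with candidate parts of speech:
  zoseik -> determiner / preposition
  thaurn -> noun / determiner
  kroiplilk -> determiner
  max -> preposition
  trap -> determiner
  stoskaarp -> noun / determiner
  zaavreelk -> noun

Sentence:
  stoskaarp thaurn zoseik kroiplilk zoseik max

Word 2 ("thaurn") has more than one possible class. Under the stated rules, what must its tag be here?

Candidates per position — 1:stoskaarp {noun,determiner}; 2:thaurn {noun,determiner}; 3:zoseik {determiner,preposition}; 4:kroiplilk {determiner}; 5:zoseik {determiner,preposition}; 6:max {preposition}.
Position 2: the remaining choice is settled jointly with positions 1, 3, 5 — only noun at position 2 is part of a tagging that satisfies every rule.
The only consistent sequence is: determiner noun preposition determiner preposition preposition.
Checking: rule 1 ok; rule 2 ok; rule 3 ok; rule 4 ok; rule 5 ok.

noun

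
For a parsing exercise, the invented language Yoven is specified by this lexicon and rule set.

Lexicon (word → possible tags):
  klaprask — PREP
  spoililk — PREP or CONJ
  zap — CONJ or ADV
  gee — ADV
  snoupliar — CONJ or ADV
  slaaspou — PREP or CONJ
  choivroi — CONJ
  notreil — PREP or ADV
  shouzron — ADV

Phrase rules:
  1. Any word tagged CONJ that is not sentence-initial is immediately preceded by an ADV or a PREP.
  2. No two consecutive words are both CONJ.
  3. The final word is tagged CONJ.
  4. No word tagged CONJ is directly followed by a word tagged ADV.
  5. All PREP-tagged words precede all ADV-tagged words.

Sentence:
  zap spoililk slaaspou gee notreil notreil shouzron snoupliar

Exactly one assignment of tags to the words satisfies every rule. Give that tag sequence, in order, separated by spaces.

CONJ PREP PREP ADV ADV ADV ADV CONJ

Candidates per position — 1:zap {CONJ,ADV}; 2:spoililk {PREP,CONJ}; 3:slaaspou {PREP,CONJ}; 4:gee {ADV}; 5:notreil {PREP,ADV}; 6:notreil {PREP,ADV}; 7:shouzron {ADV}; 8:snoupliar {CONJ,ADV}.
Word 3 cannot be CONJ — rule 4 would then fail for every completion. It is PREP.
Word 5 cannot be PREP — rule 5 would then fail for every completion. It is ADV.
Word 6 cannot be PREP — rule 5 would then fail for every completion. It is ADV.
Word 8 cannot be ADV — rule 3 would then fail for every completion. It is CONJ.
Word 1 cannot be ADV — rule 5 would then fail for every completion. It is CONJ.
Word 2 cannot be CONJ — rule 1 would then fail for every completion. It is PREP.
The only consistent sequence is: CONJ PREP PREP ADV ADV ADV ADV CONJ.
Rule-by-rule: rule 1 satisfied; rule 2 satisfied; rule 3 satisfied; rule 4 satisfied; rule 5 satisfied.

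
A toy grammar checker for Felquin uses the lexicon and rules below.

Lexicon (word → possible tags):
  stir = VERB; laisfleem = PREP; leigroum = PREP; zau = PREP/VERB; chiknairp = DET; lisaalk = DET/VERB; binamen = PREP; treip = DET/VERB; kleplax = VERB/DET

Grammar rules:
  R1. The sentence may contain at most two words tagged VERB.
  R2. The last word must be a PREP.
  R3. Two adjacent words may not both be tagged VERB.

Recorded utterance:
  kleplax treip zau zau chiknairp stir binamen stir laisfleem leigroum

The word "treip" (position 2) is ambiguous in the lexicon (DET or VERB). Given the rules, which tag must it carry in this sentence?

Candidates per position — 1:kleplax {VERB,DET}; 2:treip {DET,VERB}; 3:zau {PREP,VERB}; 4:zau {PREP,VERB}; 5:chiknairp {DET}; 6:stir {VERB}; 7:binamen {PREP}; 8:stir {VERB}; 9:laisfleem {PREP}; 10:leigroum {PREP}.
Position 1: tagging it VERB would leave rule 1 unsatisfiable, so it must be DET.
Position 2: tagging it VERB would leave rule 1 unsatisfiable, so it must be DET.
Position 3: tagging it VERB would leave rule 1 unsatisfiable, so it must be PREP.
Position 4: tagging it VERB would leave rule 1 unsatisfiable, so it must be PREP.
So the tagging must be: DET DET PREP PREP DET VERB PREP VERB PREP PREP.
Check: rule 1 ✓; rule 2 ✓; rule 3 ✓.

DET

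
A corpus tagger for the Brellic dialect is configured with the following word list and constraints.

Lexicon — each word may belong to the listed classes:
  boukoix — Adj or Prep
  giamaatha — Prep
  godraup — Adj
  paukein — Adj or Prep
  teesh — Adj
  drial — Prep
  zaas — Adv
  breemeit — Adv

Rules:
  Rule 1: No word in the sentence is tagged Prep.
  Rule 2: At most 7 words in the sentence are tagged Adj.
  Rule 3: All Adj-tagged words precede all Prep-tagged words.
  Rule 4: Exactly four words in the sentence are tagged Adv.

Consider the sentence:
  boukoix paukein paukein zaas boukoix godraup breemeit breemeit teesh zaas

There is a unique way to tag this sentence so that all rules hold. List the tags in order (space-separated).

Candidates per position — 1:boukoix {Adj,Prep}; 2:paukein {Adj,Prep}; 3:paukein {Adj,Prep}; 4:zaas {Adv}; 5:boukoix {Adj,Prep}; 6:godraup {Adj}; 7:breemeit {Adv}; 8:breemeit {Adv}; 9:teesh {Adj}; 10:zaas {Adv}.
At position 1, choosing Prep makes rule 1 impossible to satisfy; hence Adj.
At position 2, choosing Prep makes rule 1 impossible to satisfy; hence Adj.
At position 3, choosing Prep makes rule 1 impossible to satisfy; hence Adj.
At position 5, choosing Prep makes rule 1 impossible to satisfy; hence Adj.
So the tagging must be: Adj Adj Adj Adv Adj Adj Adv Adv Adj Adv.
Checking: rule 1 satisfied; rule 2 satisfied; rule 3 satisfied; rule 4 satisfied.

Adj Adj Adj Adv Adj Adj Adv Adv Adj Adv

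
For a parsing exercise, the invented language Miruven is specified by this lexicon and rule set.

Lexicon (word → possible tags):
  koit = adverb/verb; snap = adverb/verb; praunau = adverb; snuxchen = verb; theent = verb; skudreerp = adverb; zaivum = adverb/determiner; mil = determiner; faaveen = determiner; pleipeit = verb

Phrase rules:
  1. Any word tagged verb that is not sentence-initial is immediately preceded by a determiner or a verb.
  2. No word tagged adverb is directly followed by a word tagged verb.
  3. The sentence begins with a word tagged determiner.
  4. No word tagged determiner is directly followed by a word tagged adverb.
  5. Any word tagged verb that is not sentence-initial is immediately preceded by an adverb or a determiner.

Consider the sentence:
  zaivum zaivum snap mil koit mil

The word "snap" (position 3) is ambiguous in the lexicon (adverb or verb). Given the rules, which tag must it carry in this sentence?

verb

Candidates per position — 1:zaivum {adverb,determiner}; 2:zaivum {adverb,determiner}; 3:snap {adverb,verb}; 4:mil {determiner}; 5:koit {adverb,verb}; 6:mil {determiner}.
If word 1 were adverb, no tagging could satisfy rule 3; so word 1 is determiner.
If word 2 were adverb, no tagging could satisfy rule 4; so word 2 is determiner.
If word 3 were adverb, no tagging could satisfy rule 4; so word 3 is verb.
If word 5 were adverb, no tagging could satisfy rule 4; so word 5 is verb.
That leaves exactly one tagging: determiner determiner verb determiner verb determiner.
Rule-by-rule: rule 1 ok; rule 2 ok; rule 3 ok; rule 4 ok; rule 5 ok.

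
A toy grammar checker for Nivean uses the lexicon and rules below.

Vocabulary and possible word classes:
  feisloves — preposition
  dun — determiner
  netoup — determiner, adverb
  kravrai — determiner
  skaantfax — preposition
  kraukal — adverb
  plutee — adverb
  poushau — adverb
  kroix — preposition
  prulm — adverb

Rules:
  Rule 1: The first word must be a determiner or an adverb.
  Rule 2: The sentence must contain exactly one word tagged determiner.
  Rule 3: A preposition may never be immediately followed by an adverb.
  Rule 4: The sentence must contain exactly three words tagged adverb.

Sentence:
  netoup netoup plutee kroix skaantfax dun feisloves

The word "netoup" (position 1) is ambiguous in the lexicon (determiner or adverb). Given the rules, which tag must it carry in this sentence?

Candidates per position — 1:netoup {determiner,adverb}; 2:netoup {determiner,adverb}; 3:plutee {adverb}; 4:kroix {preposition}; 5:skaantfax {preposition}; 6:dun {determiner}; 7:feisloves {preposition}.
Word 1 cannot be determiner — rule 2 would then fail for every completion. It is adverb.
Word 2 cannot be determiner — rule 2 would then fail for every completion. It is adverb.
So the tagging must be: adverb adverb adverb preposition preposition determiner preposition.
Checking: rule 1 satisfied; rule 2 satisfied; rule 3 satisfied; rule 4 satisfied.

adverb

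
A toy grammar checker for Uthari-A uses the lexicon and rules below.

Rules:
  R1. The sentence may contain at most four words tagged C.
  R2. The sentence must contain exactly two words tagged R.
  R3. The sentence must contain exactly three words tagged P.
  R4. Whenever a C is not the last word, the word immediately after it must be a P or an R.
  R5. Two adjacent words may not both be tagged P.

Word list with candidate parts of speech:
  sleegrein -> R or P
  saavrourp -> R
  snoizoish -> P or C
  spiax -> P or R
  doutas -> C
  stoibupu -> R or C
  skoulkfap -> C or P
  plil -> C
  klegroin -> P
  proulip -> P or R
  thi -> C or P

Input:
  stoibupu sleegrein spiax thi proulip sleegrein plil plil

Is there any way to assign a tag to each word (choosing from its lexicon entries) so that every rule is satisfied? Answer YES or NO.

NO

Candidates per position — 1:stoibupu {R,C}; 2:sleegrein {R,P}; 3:spiax {P,R}; 4:thi {C,P}; 5:proulip {P,R}; 6:sleegrein {R,P}; 7:plil {C}; 8:plil {C}.
Rule 4 cannot be satisfied by any choice of tags from the lexicon.
So there is no consistent tagging.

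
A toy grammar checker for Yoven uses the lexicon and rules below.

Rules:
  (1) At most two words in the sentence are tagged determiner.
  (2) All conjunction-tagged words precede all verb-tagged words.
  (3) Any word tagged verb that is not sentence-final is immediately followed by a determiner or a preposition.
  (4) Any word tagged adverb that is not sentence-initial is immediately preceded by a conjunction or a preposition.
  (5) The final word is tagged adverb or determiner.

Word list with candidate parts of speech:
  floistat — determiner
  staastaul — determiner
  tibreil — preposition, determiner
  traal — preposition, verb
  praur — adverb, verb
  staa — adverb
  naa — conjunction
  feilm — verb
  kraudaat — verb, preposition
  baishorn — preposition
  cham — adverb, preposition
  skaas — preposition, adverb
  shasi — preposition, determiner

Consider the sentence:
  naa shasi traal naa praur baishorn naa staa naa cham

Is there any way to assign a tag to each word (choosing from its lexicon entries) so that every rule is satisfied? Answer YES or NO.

Candidates per position — 1:naa {conjunction}; 2:shasi {preposition,determiner}; 3:traal {preposition,verb}; 4:naa {conjunction}; 5:praur {adverb,verb}; 6:baishorn {preposition}; 7:naa {conjunction}; 8:staa {adverb}; 9:naa {conjunction}; 10:cham {adverb,preposition}.
One satisfying assignment: conjunction determiner preposition conjunction adverb preposition conjunction adverb conjunction adverb.
Checking: rule 1 ok; rule 2 ok; rule 3 ok; rule 4 ok; rule 5 ok.

YES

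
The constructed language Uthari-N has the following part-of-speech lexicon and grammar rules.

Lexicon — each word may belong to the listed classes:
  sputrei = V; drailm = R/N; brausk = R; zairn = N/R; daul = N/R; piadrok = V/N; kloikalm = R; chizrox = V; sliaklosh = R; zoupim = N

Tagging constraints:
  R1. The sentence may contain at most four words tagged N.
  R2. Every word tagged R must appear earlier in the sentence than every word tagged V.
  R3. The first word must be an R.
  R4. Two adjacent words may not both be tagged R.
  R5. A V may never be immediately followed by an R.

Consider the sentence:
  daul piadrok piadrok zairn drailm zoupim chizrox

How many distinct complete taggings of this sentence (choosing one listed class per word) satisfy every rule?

Candidates per position — 1:daul {N,R}; 2:piadrok {V,N}; 3:piadrok {V,N}; 4:zairn {N,R}; 5:drailm {R,N}; 6:zoupim {N}; 7:chizrox {V}.
There are 32 candidate sequences in total.
The sequences that satisfy every rule: R V V N N N V; R V N N N N V; R N V N N N V; R N N N R N V; R N N R N N V.
Count = 5.

5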